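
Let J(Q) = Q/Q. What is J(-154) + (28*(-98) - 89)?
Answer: -2832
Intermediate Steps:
J(Q) = 1
J(-154) + (28*(-98) - 89) = 1 + (28*(-98) - 89) = 1 + (-2744 - 89) = 1 - 2833 = -2832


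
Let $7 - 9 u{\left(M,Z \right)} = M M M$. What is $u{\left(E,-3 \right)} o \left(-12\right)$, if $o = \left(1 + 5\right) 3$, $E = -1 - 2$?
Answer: $-816$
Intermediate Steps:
$E = -3$
$u{\left(M,Z \right)} = \frac{7}{9} - \frac{M^{3}}{9}$ ($u{\left(M,Z \right)} = \frac{7}{9} - \frac{M M M}{9} = \frac{7}{9} - \frac{M^{2} M}{9} = \frac{7}{9} - \frac{M^{3}}{9}$)
$o = 18$ ($o = 6 \cdot 3 = 18$)
$u{\left(E,-3 \right)} o \left(-12\right) = \left(\frac{7}{9} - \frac{\left(-3\right)^{3}}{9}\right) 18 \left(-12\right) = \left(\frac{7}{9} - -3\right) 18 \left(-12\right) = \left(\frac{7}{9} + 3\right) 18 \left(-12\right) = \frac{34}{9} \cdot 18 \left(-12\right) = 68 \left(-12\right) = -816$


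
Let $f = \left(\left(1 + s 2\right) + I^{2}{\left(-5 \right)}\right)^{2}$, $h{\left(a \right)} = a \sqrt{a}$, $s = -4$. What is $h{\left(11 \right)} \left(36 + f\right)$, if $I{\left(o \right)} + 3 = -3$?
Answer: $9647 \sqrt{11} \approx 31995.0$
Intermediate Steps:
$I{\left(o \right)} = -6$ ($I{\left(o \right)} = -3 - 3 = -6$)
$h{\left(a \right)} = a^{\frac{3}{2}}$
$f = 841$ ($f = \left(\left(1 - 8\right) + \left(-6\right)^{2}\right)^{2} = \left(\left(1 - 8\right) + 36\right)^{2} = \left(-7 + 36\right)^{2} = 29^{2} = 841$)
$h{\left(11 \right)} \left(36 + f\right) = 11^{\frac{3}{2}} \left(36 + 841\right) = 11 \sqrt{11} \cdot 877 = 9647 \sqrt{11}$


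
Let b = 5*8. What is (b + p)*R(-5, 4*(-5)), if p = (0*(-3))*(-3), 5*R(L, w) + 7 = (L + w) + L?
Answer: -296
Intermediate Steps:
R(L, w) = -7/5 + w/5 + 2*L/5 (R(L, w) = -7/5 + ((L + w) + L)/5 = -7/5 + (w + 2*L)/5 = -7/5 + (w/5 + 2*L/5) = -7/5 + w/5 + 2*L/5)
p = 0 (p = 0*(-3) = 0)
b = 40
(b + p)*R(-5, 4*(-5)) = (40 + 0)*(-7/5 + (4*(-5))/5 + (⅖)*(-5)) = 40*(-7/5 + (⅕)*(-20) - 2) = 40*(-7/5 - 4 - 2) = 40*(-37/5) = -296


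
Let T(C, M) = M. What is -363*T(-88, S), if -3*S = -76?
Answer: -9196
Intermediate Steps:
S = 76/3 (S = -1/3*(-76) = 76/3 ≈ 25.333)
-363*T(-88, S) = -363*76/3 = -9196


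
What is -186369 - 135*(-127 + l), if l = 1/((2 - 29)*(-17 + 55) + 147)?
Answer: -49582587/293 ≈ -1.6922e+5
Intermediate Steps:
l = -1/879 (l = 1/(-27*38 + 147) = 1/(-1026 + 147) = 1/(-879) = -1/879 ≈ -0.0011377)
-186369 - 135*(-127 + l) = -186369 - 135*(-127 - 1/879) = -186369 - 135*(-111634/879) = -186369 + 5023530/293 = -49582587/293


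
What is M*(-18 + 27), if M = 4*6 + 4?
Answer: 252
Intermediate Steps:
M = 28 (M = 24 + 4 = 28)
M*(-18 + 27) = 28*(-18 + 27) = 28*9 = 252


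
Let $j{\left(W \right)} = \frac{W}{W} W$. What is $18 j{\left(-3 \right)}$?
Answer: $-54$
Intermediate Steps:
$j{\left(W \right)} = W$ ($j{\left(W \right)} = 1 W = W$)
$18 j{\left(-3 \right)} = 18 \left(-3\right) = -54$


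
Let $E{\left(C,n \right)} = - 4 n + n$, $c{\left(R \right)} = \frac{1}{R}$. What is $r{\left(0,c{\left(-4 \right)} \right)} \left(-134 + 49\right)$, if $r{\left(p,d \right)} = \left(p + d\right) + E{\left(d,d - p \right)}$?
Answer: $- \frac{85}{2} \approx -42.5$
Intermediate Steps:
$E{\left(C,n \right)} = - 3 n$
$r{\left(p,d \right)} = - 2 d + 4 p$ ($r{\left(p,d \right)} = \left(p + d\right) - 3 \left(d - p\right) = \left(d + p\right) - \left(- 3 p + 3 d\right) = - 2 d + 4 p$)
$r{\left(0,c{\left(-4 \right)} \right)} \left(-134 + 49\right) = \left(- \frac{2}{-4} + 4 \cdot 0\right) \left(-134 + 49\right) = \left(\left(-2\right) \left(- \frac{1}{4}\right) + 0\right) \left(-85\right) = \left(\frac{1}{2} + 0\right) \left(-85\right) = \frac{1}{2} \left(-85\right) = - \frac{85}{2}$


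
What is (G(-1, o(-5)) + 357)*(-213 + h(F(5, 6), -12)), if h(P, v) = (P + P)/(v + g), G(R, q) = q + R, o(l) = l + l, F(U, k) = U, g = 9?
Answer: -224554/3 ≈ -74851.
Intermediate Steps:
o(l) = 2*l
G(R, q) = R + q
h(P, v) = 2*P/(9 + v) (h(P, v) = (P + P)/(v + 9) = (2*P)/(9 + v) = 2*P/(9 + v))
(G(-1, o(-5)) + 357)*(-213 + h(F(5, 6), -12)) = ((-1 + 2*(-5)) + 357)*(-213 + 2*5/(9 - 12)) = ((-1 - 10) + 357)*(-213 + 2*5/(-3)) = (-11 + 357)*(-213 + 2*5*(-⅓)) = 346*(-213 - 10/3) = 346*(-649/3) = -224554/3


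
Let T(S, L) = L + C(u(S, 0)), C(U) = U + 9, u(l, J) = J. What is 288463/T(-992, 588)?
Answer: 288463/597 ≈ 483.19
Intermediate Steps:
C(U) = 9 + U
T(S, L) = 9 + L (T(S, L) = L + (9 + 0) = L + 9 = 9 + L)
288463/T(-992, 588) = 288463/(9 + 588) = 288463/597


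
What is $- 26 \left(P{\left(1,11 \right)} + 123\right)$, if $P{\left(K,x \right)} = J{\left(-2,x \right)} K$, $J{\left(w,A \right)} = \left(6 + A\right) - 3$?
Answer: $-3562$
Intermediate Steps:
$J{\left(w,A \right)} = 3 + A$
$P{\left(K,x \right)} = K \left(3 + x\right)$ ($P{\left(K,x \right)} = \left(3 + x\right) K = K \left(3 + x\right)$)
$- 26 \left(P{\left(1,11 \right)} + 123\right) = - 26 \left(1 \left(3 + 11\right) + 123\right) = - 26 \left(1 \cdot 14 + 123\right) = - 26 \left(14 + 123\right) = \left(-26\right) 137 = -3562$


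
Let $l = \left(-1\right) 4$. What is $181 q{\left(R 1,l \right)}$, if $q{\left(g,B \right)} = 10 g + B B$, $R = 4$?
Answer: $10136$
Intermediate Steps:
$l = -4$
$q{\left(g,B \right)} = B^{2} + 10 g$ ($q{\left(g,B \right)} = 10 g + B^{2} = B^{2} + 10 g$)
$181 q{\left(R 1,l \right)} = 181 \left(\left(-4\right)^{2} + 10 \cdot 4 \cdot 1\right) = 181 \left(16 + 10 \cdot 4\right) = 181 \left(16 + 40\right) = 181 \cdot 56 = 10136$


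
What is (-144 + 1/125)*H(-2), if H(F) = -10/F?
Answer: -17999/25 ≈ -719.96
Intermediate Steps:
(-144 + 1/125)*H(-2) = (-144 + 1/125)*(-10/(-2)) = (-144 + 1/125)*(-10*(-½)) = -17999/125*5 = -17999/25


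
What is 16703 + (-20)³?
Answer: 8703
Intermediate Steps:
16703 + (-20)³ = 16703 - 8000 = 8703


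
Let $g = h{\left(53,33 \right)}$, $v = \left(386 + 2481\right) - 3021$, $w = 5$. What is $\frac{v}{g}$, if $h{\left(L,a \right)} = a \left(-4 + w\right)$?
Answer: $- \frac{14}{3} \approx -4.6667$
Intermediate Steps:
$v = -154$ ($v = 2867 - 3021 = -154$)
$h{\left(L,a \right)} = a$ ($h{\left(L,a \right)} = a \left(-4 + 5\right) = a 1 = a$)
$g = 33$
$\frac{v}{g} = - \frac{154}{33} = \left(-154\right) \frac{1}{33} = - \frac{14}{3}$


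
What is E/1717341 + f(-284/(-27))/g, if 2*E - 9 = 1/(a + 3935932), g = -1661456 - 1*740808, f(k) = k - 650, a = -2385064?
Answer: 1289955344147815/4798586964483375624 ≈ 0.00026882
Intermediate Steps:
f(k) = -650 + k
g = -2402264 (g = -1661456 - 740808 = -2402264)
E = 13957813/3101736 (E = 9/2 + 1/(2*(-2385064 + 3935932)) = 9/2 + (½)/1550868 = 9/2 + (½)*(1/1550868) = 9/2 + 1/3101736 = 13957813/3101736 ≈ 4.5000)
E/1717341 + f(-284/(-27))/g = (13957813/3101736)/1717341 + (-650 - 284/(-27))/(-2402264) = (13957813/3101736)*(1/1717341) + (-650 - 284*(-1/27))*(-1/2402264) = 13957813/5326738403976 + (-650 + 284/27)*(-1/2402264) = 13957813/5326738403976 - 17266/27*(-1/2402264) = 13957813/5326738403976 + 8633/32430564 = 1289955344147815/4798586964483375624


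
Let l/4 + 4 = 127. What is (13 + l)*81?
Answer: 40905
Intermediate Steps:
l = 492 (l = -16 + 4*127 = -16 + 508 = 492)
(13 + l)*81 = (13 + 492)*81 = 505*81 = 40905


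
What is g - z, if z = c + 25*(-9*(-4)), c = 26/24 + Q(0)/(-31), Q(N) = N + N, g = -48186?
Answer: -589045/12 ≈ -49087.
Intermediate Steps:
Q(N) = 2*N
c = 13/12 (c = 26/24 + (2*0)/(-31) = 26*(1/24) + 0*(-1/31) = 13/12 + 0 = 13/12 ≈ 1.0833)
z = 10813/12 (z = 13/12 + 25*(-9*(-4)) = 13/12 + 25*36 = 13/12 + 900 = 10813/12 ≈ 901.08)
g - z = -48186 - 1*10813/12 = -48186 - 10813/12 = -589045/12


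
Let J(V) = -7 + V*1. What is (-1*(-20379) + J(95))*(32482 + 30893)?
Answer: 1297096125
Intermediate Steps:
J(V) = -7 + V
(-1*(-20379) + J(95))*(32482 + 30893) = (-1*(-20379) + (-7 + 95))*(32482 + 30893) = (20379 + 88)*63375 = 20467*63375 = 1297096125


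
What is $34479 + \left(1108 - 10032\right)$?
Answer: $25555$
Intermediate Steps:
$34479 + \left(1108 - 10032\right) = 34479 - 8924 = 25555$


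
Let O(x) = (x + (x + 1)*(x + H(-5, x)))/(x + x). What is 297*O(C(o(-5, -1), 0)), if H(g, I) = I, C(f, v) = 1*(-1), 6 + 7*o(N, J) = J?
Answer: 297/2 ≈ 148.50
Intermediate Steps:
o(N, J) = -6/7 + J/7
C(f, v) = -1
O(x) = (x + 2*x*(1 + x))/(2*x) (O(x) = (x + (x + 1)*(x + x))/(x + x) = (x + (1 + x)*(2*x))/((2*x)) = (x + 2*x*(1 + x))*(1/(2*x)) = (x + 2*x*(1 + x))/(2*x))
297*O(C(o(-5, -1), 0)) = 297*(3/2 - 1) = 297*(½) = 297/2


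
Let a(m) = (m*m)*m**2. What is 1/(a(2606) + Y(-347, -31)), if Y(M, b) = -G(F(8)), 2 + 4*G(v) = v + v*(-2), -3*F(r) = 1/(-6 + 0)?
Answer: 72/3320703821354149 ≈ 2.1682e-14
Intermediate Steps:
F(r) = 1/18 (F(r) = -1/(3*(-6 + 0)) = -1/3/(-6) = -1/3*(-1/6) = 1/18)
G(v) = -1/2 - v/4 (G(v) = -1/2 + (v + v*(-2))/4 = -1/2 + (v - 2*v)/4 = -1/2 + (-v)/4 = -1/2 - v/4)
a(m) = m**4 (a(m) = m**2*m**2 = m**4)
Y(M, b) = 37/72 (Y(M, b) = -(-1/2 - 1/4*1/18) = -(-1/2 - 1/72) = -1*(-37/72) = 37/72)
1/(a(2606) + Y(-347, -31)) = 1/(2606**4 + 37/72) = 1/(46120886407696 + 37/72) = 1/(3320703821354149/72) = 72/3320703821354149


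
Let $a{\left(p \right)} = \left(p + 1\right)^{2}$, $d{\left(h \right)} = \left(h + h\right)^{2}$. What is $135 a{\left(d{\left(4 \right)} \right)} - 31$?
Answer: $570344$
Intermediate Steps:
$d{\left(h \right)} = 4 h^{2}$ ($d{\left(h \right)} = \left(2 h\right)^{2} = 4 h^{2}$)
$a{\left(p \right)} = \left(1 + p\right)^{2}$
$135 a{\left(d{\left(4 \right)} \right)} - 31 = 135 \left(1 + 4 \cdot 4^{2}\right)^{2} - 31 = 135 \left(1 + 4 \cdot 16\right)^{2} - 31 = 135 \left(1 + 64\right)^{2} - 31 = 135 \cdot 65^{2} - 31 = 135 \cdot 4225 - 31 = 570375 - 31 = 570344$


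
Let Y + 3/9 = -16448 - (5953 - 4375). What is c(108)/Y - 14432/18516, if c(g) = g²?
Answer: -357095000/250331691 ≈ -1.4265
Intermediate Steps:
Y = -54079/3 (Y = -⅓ + (-16448 - (5953 - 4375)) = -⅓ + (-16448 - 1*1578) = -⅓ + (-16448 - 1578) = -⅓ - 18026 = -54079/3 ≈ -18026.)
c(108)/Y - 14432/18516 = 108²/(-54079/3) - 14432/18516 = 11664*(-3/54079) - 14432*1/18516 = -34992/54079 - 3608/4629 = -357095000/250331691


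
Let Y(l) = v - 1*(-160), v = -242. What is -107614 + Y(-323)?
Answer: -107696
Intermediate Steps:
Y(l) = -82 (Y(l) = -242 - 1*(-160) = -242 + 160 = -82)
-107614 + Y(-323) = -107614 - 82 = -107696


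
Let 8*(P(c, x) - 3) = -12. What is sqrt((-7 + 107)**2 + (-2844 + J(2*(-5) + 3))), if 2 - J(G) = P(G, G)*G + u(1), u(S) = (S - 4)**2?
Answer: 3*sqrt(3182)/2 ≈ 84.614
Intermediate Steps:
u(S) = (-4 + S)**2
P(c, x) = 3/2 (P(c, x) = 3 + (1/8)*(-12) = 3 - 3/2 = 3/2)
J(G) = -7 - 3*G/2 (J(G) = 2 - (3*G/2 + (-4 + 1)**2) = 2 - (3*G/2 + (-3)**2) = 2 - (3*G/2 + 9) = 2 - (9 + 3*G/2) = 2 + (-9 - 3*G/2) = -7 - 3*G/2)
sqrt((-7 + 107)**2 + (-2844 + J(2*(-5) + 3))) = sqrt((-7 + 107)**2 + (-2844 + (-7 - 3*(2*(-5) + 3)/2))) = sqrt(100**2 + (-2844 + (-7 - 3*(-10 + 3)/2))) = sqrt(10000 + (-2844 + (-7 - 3/2*(-7)))) = sqrt(10000 + (-2844 + (-7 + 21/2))) = sqrt(10000 + (-2844 + 7/2)) = sqrt(10000 - 5681/2) = sqrt(14319/2) = 3*sqrt(3182)/2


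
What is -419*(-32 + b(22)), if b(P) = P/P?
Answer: 12989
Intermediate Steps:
b(P) = 1
-419*(-32 + b(22)) = -419*(-32 + 1) = -419*(-31) = 12989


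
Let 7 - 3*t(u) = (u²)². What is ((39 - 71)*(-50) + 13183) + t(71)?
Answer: -8455775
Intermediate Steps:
t(u) = 7/3 - u⁴/3
((39 - 71)*(-50) + 13183) + t(71) = ((39 - 71)*(-50) + 13183) + (7/3 - ⅓*71⁴) = (-32*(-50) + 13183) + (7/3 - ⅓*25411681) = (1600 + 13183) + (7/3 - 25411681/3) = 14783 - 8470558 = -8455775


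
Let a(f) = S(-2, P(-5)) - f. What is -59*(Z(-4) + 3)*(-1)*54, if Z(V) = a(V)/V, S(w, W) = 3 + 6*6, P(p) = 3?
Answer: -49383/2 ≈ -24692.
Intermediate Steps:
S(w, W) = 39 (S(w, W) = 3 + 36 = 39)
a(f) = 39 - f
Z(V) = (39 - V)/V
-59*(Z(-4) + 3)*(-1)*54 = -59*((39 - 1*(-4))/(-4) + 3)*(-1)*54 = -59*(-(39 + 4)/4 + 3)*(-1)*54 = -59*(-¼*43 + 3)*(-1)*54 = -59*(-43/4 + 3)*(-1)*54 = -(-1829)*(-1)/4*54 = -59*31/4*54 = -1829/4*54 = -49383/2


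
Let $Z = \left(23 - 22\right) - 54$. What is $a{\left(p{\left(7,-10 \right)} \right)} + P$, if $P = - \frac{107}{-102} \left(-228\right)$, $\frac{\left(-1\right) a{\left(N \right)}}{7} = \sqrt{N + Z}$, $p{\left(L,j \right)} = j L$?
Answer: $- \frac{4066}{17} - 7 i \sqrt{123} \approx -239.18 - 77.634 i$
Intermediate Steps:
$Z = -53$ ($Z = 1 - 54 = -53$)
$p{\left(L,j \right)} = L j$
$a{\left(N \right)} = - 7 \sqrt{-53 + N}$ ($a{\left(N \right)} = - 7 \sqrt{N - 53} = - 7 \sqrt{-53 + N}$)
$P = - \frac{4066}{17}$ ($P = \left(-107\right) \left(- \frac{1}{102}\right) \left(-228\right) = \frac{107}{102} \left(-228\right) = - \frac{4066}{17} \approx -239.18$)
$a{\left(p{\left(7,-10 \right)} \right)} + P = - 7 \sqrt{-53 + 7 \left(-10\right)} - \frac{4066}{17} = - 7 \sqrt{-53 - 70} - \frac{4066}{17} = - 7 \sqrt{-123} - \frac{4066}{17} = - 7 i \sqrt{123} - \frac{4066}{17} = - \frac{4066}{17} - 7 i \sqrt{123}$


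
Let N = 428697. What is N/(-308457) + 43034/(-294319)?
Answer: -15494201209/10087195087 ≈ -1.5360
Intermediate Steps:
N/(-308457) + 43034/(-294319) = 428697/(-308457) + 43034/(-294319) = 428697*(-1/308457) + 43034*(-1/294319) = -47633/34273 - 43034/294319 = -15494201209/10087195087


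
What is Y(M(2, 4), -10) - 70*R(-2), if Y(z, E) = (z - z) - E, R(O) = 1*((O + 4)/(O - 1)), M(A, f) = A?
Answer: 170/3 ≈ 56.667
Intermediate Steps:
R(O) = (4 + O)/(-1 + O) (R(O) = 1*((4 + O)/(-1 + O)) = (4 + O)/(-1 + O))
Y(z, E) = -E (Y(z, E) = 0 - E = -E)
Y(M(2, 4), -10) - 70*R(-2) = -1*(-10) - 70*(4 - 2)/(-1 - 2) = 10 - 70*2/(-3) = 10 - (-70)*2/3 = 10 - 70*(-⅔) = 10 + 140/3 = 170/3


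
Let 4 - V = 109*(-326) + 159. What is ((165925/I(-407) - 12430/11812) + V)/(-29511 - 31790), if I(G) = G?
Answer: -84059505663/147351788342 ≈ -0.57047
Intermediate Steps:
V = 35379 (V = 4 - (109*(-326) + 159) = 4 - (-35534 + 159) = 4 - 1*(-35375) = 4 + 35375 = 35379)
((165925/I(-407) - 12430/11812) + V)/(-29511 - 31790) = ((165925/(-407) - 12430/11812) + 35379)/(-29511 - 31790) = ((165925*(-1/407) - 12430*1/11812) + 35379)/(-61301) = ((-165925/407 - 6215/5906) + 35379)*(-1/61301) = (-982482555/2403742 + 35379)*(-1/61301) = (84059505663/2403742)*(-1/61301) = -84059505663/147351788342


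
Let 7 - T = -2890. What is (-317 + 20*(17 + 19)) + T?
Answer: 3300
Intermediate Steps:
T = 2897 (T = 7 - 1*(-2890) = 7 + 2890 = 2897)
(-317 + 20*(17 + 19)) + T = (-317 + 20*(17 + 19)) + 2897 = (-317 + 20*36) + 2897 = (-317 + 720) + 2897 = 403 + 2897 = 3300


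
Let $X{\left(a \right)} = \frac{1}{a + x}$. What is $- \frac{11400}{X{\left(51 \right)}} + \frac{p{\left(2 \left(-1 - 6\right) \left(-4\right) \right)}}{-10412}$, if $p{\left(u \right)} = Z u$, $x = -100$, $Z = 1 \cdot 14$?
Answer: $\frac{1454035604}{2603} \approx 5.586 \cdot 10^{5}$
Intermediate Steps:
$Z = 14$
$X{\left(a \right)} = \frac{1}{-100 + a}$ ($X{\left(a \right)} = \frac{1}{a - 100} = \frac{1}{-100 + a}$)
$p{\left(u \right)} = 14 u$
$- \frac{11400}{X{\left(51 \right)}} + \frac{p{\left(2 \left(-1 - 6\right) \left(-4\right) \right)}}{-10412} = - \frac{11400}{\frac{1}{-100 + 51}} + \frac{14 \cdot 2 \left(-1 - 6\right) \left(-4\right)}{-10412} = - \frac{11400}{\frac{1}{-49}} + 14 \cdot 2 \left(-1 - 6\right) \left(-4\right) \left(- \frac{1}{10412}\right) = - \frac{11400}{- \frac{1}{49}} + 14 \cdot 2 \left(-7\right) \left(-4\right) \left(- \frac{1}{10412}\right) = \left(-11400\right) \left(-49\right) + 14 \left(\left(-14\right) \left(-4\right)\right) \left(- \frac{1}{10412}\right) = 558600 + 14 \cdot 56 \left(- \frac{1}{10412}\right) = 558600 + 784 \left(- \frac{1}{10412}\right) = 558600 - \frac{196}{2603} = \frac{1454035604}{2603}$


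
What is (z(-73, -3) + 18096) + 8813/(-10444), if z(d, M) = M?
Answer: 26993497/1492 ≈ 18092.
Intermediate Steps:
(z(-73, -3) + 18096) + 8813/(-10444) = (-3 + 18096) + 8813/(-10444) = 18093 + 8813*(-1/10444) = 18093 - 1259/1492 = 26993497/1492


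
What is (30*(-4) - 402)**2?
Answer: 272484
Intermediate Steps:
(30*(-4) - 402)**2 = (-120 - 402)**2 = (-522)**2 = 272484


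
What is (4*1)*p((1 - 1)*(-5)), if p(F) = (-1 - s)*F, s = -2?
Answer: 0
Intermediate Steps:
p(F) = F (p(F) = (-1 - 1*(-2))*F = (-1 + 2)*F = 1*F = F)
(4*1)*p((1 - 1)*(-5)) = (4*1)*((1 - 1)*(-5)) = 4*(0*(-5)) = 4*0 = 0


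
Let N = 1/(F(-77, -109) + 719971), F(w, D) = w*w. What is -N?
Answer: -1/725900 ≈ -1.3776e-6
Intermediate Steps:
F(w, D) = w²
N = 1/725900 (N = 1/((-77)² + 719971) = 1/(5929 + 719971) = 1/725900 ≈ 1.3776e-6)
-N = -1*1/725900 = -1/725900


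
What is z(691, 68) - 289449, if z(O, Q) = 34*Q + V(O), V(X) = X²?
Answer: 190344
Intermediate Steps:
z(O, Q) = O² + 34*Q (z(O, Q) = 34*Q + O² = O² + 34*Q)
z(691, 68) - 289449 = (691² + 34*68) - 289449 = (477481 + 2312) - 289449 = 479793 - 289449 = 190344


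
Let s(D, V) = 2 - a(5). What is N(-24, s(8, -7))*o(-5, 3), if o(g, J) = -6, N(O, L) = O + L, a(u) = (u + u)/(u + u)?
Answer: 138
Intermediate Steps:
a(u) = 1 (a(u) = (2*u)/((2*u)) = (2*u)*(1/(2*u)) = 1)
s(D, V) = 1 (s(D, V) = 2 - 1*1 = 2 - 1 = 1)
N(O, L) = L + O
N(-24, s(8, -7))*o(-5, 3) = (1 - 24)*(-6) = -23*(-6) = 138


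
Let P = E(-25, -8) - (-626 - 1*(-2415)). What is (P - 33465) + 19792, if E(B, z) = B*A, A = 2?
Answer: -15512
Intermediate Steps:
E(B, z) = 2*B (E(B, z) = B*2 = 2*B)
P = -1839 (P = 2*(-25) - (-626 - 1*(-2415)) = -50 - (-626 + 2415) = -50 - 1*1789 = -50 - 1789 = -1839)
(P - 33465) + 19792 = (-1839 - 33465) + 19792 = -35304 + 19792 = -15512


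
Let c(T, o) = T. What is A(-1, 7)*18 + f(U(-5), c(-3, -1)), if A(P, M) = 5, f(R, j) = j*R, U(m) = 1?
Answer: 87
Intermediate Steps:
f(R, j) = R*j
A(-1, 7)*18 + f(U(-5), c(-3, -1)) = 5*18 + 1*(-3) = 90 - 3 = 87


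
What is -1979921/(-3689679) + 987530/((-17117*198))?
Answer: 511102038836/2084155769619 ≈ 0.24523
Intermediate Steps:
-1979921/(-3689679) + 987530/((-17117*198)) = -1979921*(-1/3689679) + 987530/(-3389166) = 1979921/3689679 + 987530*(-1/3389166) = 1979921/3689679 - 493765/1694583 = 511102038836/2084155769619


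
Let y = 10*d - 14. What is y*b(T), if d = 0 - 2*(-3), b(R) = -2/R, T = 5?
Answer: -92/5 ≈ -18.400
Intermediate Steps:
d = 6 (d = 0 + 6 = 6)
y = 46 (y = 10*6 - 14 = 60 - 14 = 46)
y*b(T) = 46*(-2/5) = 46*(-2*⅕) = 46*(-⅖) = -92/5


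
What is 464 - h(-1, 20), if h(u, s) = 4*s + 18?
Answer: 366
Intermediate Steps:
h(u, s) = 18 + 4*s
464 - h(-1, 20) = 464 - (18 + 4*20) = 464 - (18 + 80) = 464 - 1*98 = 464 - 98 = 366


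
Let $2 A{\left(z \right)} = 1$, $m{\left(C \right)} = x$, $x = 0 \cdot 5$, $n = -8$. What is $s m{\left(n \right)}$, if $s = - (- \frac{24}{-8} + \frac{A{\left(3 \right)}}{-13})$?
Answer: $0$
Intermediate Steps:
$x = 0$
$m{\left(C \right)} = 0$
$A{\left(z \right)} = \frac{1}{2}$ ($A{\left(z \right)} = \frac{1}{2} \cdot 1 = \frac{1}{2}$)
$s = - \frac{77}{26}$ ($s = - (- \frac{24}{-8} + \frac{1}{2 \left(-13\right)}) = - (\left(-24\right) \left(- \frac{1}{8}\right) + \frac{1}{2} \left(- \frac{1}{13}\right)) = - (3 - \frac{1}{26}) = \left(-1\right) \frac{77}{26} = - \frac{77}{26} \approx -2.9615$)
$s m{\left(n \right)} = \left(- \frac{77}{26}\right) 0 = 0$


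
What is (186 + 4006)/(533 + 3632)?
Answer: 4192/4165 ≈ 1.0065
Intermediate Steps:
(186 + 4006)/(533 + 3632) = 4192/4165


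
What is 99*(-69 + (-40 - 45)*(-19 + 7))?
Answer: 94149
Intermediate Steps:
99*(-69 + (-40 - 45)*(-19 + 7)) = 99*(-69 - 85*(-12)) = 99*(-69 + 1020) = 99*951 = 94149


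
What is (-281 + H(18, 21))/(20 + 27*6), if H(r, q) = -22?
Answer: -303/182 ≈ -1.6648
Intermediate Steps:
(-281 + H(18, 21))/(20 + 27*6) = (-281 - 22)/(20 + 27*6) = -303/(20 + 162) = -303/182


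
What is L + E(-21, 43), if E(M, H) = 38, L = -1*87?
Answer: -49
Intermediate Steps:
L = -87
L + E(-21, 43) = -87 + 38 = -49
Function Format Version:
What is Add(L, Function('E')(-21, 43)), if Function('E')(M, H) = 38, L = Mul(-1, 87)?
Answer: -49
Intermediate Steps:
L = -87
Add(L, Function('E')(-21, 43)) = Add(-87, 38) = -49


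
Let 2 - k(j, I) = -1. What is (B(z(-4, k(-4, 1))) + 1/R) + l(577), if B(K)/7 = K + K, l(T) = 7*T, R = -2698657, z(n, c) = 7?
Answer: 11164344008/2698657 ≈ 4137.0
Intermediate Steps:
k(j, I) = 3 (k(j, I) = 2 - 1*(-1) = 2 + 1 = 3)
B(K) = 14*K (B(K) = 7*(K + K) = 7*(2*K) = 14*K)
(B(z(-4, k(-4, 1))) + 1/R) + l(577) = (14*7 + 1/(-2698657)) + 7*577 = (98 - 1/2698657) + 4039 = 264468385/2698657 + 4039 = 11164344008/2698657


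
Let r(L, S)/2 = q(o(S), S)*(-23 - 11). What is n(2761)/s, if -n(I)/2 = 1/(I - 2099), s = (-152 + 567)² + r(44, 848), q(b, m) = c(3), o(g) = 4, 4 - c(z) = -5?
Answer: -1/56803903 ≈ -1.7604e-8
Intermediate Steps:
c(z) = 9 (c(z) = 4 - 1*(-5) = 4 + 5 = 9)
q(b, m) = 9
r(L, S) = -612 (r(L, S) = 2*(9*(-23 - 11)) = 2*(9*(-34)) = 2*(-306) = -612)
s = 171613 (s = (-152 + 567)² - 612 = 415² - 612 = 172225 - 612 = 171613)
n(I) = -2/(-2099 + I) (n(I) = -2/(I - 2099) = -2/(-2099 + I))
n(2761)/s = -2/(-2099 + 2761)/171613 = -2/662*(1/171613) = -2*1/662*(1/171613) = -1/331*1/171613 = -1/56803903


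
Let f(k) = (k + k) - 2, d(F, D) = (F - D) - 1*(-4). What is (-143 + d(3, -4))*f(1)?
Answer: 0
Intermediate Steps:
d(F, D) = 4 + F - D (d(F, D) = (F - D) + 4 = 4 + F - D)
f(k) = -2 + 2*k (f(k) = 2*k - 2 = -2 + 2*k)
(-143 + d(3, -4))*f(1) = (-143 + (4 + 3 - 1*(-4)))*(-2 + 2*1) = (-143 + (4 + 3 + 4))*(-2 + 2) = (-143 + 11)*0 = -132*0 = 0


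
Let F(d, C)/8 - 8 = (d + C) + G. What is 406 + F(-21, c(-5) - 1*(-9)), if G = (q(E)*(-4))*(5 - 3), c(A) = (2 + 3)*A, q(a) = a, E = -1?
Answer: 238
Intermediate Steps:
c(A) = 5*A
G = 8 (G = (-1*(-4))*(5 - 3) = 4*2 = 8)
F(d, C) = 128 + 8*C + 8*d (F(d, C) = 64 + 8*((d + C) + 8) = 64 + 8*((C + d) + 8) = 64 + 8*(8 + C + d) = 64 + (64 + 8*C + 8*d) = 128 + 8*C + 8*d)
406 + F(-21, c(-5) - 1*(-9)) = 406 + (128 + 8*(5*(-5) - 1*(-9)) + 8*(-21)) = 406 + (128 + 8*(-25 + 9) - 168) = 406 + (128 + 8*(-16) - 168) = 406 + (128 - 128 - 168) = 406 - 168 = 238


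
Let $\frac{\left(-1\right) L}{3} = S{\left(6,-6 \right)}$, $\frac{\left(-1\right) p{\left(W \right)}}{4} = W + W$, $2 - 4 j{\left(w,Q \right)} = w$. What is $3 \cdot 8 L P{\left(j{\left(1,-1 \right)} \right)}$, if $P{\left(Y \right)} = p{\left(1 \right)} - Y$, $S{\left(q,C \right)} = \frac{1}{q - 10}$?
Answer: $- \frac{297}{2} \approx -148.5$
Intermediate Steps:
$j{\left(w,Q \right)} = \frac{1}{2} - \frac{w}{4}$
$p{\left(W \right)} = - 8 W$ ($p{\left(W \right)} = - 4 \left(W + W\right) = - 4 \cdot 2 W = - 8 W$)
$S{\left(q,C \right)} = \frac{1}{-10 + q}$
$L = \frac{3}{4}$ ($L = - \frac{3}{-10 + 6} = - \frac{3}{-4} = \left(-3\right) \left(- \frac{1}{4}\right) = \frac{3}{4} \approx 0.75$)
$P{\left(Y \right)} = -8 - Y$ ($P{\left(Y \right)} = \left(-8\right) 1 - Y = -8 - Y$)
$3 \cdot 8 L P{\left(j{\left(1,-1 \right)} \right)} = 3 \cdot 8 \cdot \frac{3}{4} \left(-8 - \left(\frac{1}{2} - \frac{1}{4}\right)\right) = 24 \cdot \frac{3}{4} \left(-8 - \left(\frac{1}{2} - \frac{1}{4}\right)\right) = 18 \left(-8 - \frac{1}{4}\right) = 18 \left(- \frac{33}{4}\right) = - \frac{297}{2}$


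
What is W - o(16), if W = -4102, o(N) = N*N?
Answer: -4358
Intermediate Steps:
o(N) = N**2
W - o(16) = -4102 - 1*16**2 = -4102 - 1*256 = -4102 - 256 = -4358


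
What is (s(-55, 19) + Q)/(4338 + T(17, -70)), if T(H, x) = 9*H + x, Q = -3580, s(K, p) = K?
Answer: -3635/4421 ≈ -0.82221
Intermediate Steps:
T(H, x) = x + 9*H
(s(-55, 19) + Q)/(4338 + T(17, -70)) = (-55 - 3580)/(4338 + (-70 + 9*17)) = -3635/(4338 + (-70 + 153)) = -3635/(4338 + 83) = -3635/4421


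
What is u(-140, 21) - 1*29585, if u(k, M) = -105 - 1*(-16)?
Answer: -29674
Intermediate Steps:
u(k, M) = -89 (u(k, M) = -105 + 16 = -89)
u(-140, 21) - 1*29585 = -89 - 1*29585 = -89 - 29585 = -29674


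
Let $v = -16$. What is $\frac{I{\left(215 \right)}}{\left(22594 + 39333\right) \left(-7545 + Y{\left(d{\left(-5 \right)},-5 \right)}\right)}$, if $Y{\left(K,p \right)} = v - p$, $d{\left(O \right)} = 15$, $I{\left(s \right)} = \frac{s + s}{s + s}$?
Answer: $- \frac{1}{467920412} \approx -2.1371 \cdot 10^{-9}$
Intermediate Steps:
$I{\left(s \right)} = 1$ ($I{\left(s \right)} = \frac{2 s}{2 s} = 2 s \frac{1}{2 s} = 1$)
$Y{\left(K,p \right)} = -16 - p$
$\frac{I{\left(215 \right)}}{\left(22594 + 39333\right) \left(-7545 + Y{\left(d{\left(-5 \right)},-5 \right)}\right)} = 1 \frac{1}{\left(22594 + 39333\right) \left(-7545 - 11\right)} = 1 \frac{1}{61927 \left(-7545 + \left(-16 + 5\right)\right)} = 1 \frac{1}{61927 \left(-7545 - 11\right)} = 1 \frac{1}{61927 \left(-7556\right)} = 1 \frac{1}{-467920412} = 1 \left(- \frac{1}{467920412}\right) = - \frac{1}{467920412}$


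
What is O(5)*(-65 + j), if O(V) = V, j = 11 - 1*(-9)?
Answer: -225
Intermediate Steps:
j = 20 (j = 11 + 9 = 20)
O(5)*(-65 + j) = 5*(-65 + 20) = 5*(-45) = -225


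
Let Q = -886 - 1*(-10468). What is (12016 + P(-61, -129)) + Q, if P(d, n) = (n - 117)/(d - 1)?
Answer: 669661/31 ≈ 21602.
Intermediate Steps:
P(d, n) = (-117 + n)/(-1 + d)
Q = 9582 (Q = -886 + 10468 = 9582)
(12016 + P(-61, -129)) + Q = (12016 + (-117 - 129)/(-1 - 61)) + 9582 = (12016 - 246/(-62)) + 9582 = (12016 - 1/62*(-246)) + 9582 = (12016 + 123/31) + 9582 = 372619/31 + 9582 = 669661/31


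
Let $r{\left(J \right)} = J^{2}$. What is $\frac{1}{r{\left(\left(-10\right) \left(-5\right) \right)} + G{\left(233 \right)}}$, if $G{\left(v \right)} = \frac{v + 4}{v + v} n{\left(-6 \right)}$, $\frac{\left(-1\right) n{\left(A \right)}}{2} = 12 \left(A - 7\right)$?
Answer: $\frac{233}{619472} \approx 0.00037613$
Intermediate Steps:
$n{\left(A \right)} = 168 - 24 A$ ($n{\left(A \right)} = - 2 \cdot 12 \left(A - 7\right) = - 2 \cdot 12 \left(-7 + A\right) = - 2 \left(-84 + 12 A\right) = 168 - 24 A$)
$G{\left(v \right)} = \frac{156 \left(4 + v\right)}{v}$ ($G{\left(v \right)} = \frac{v + 4}{v + v} \left(168 - -144\right) = \frac{4 + v}{2 v} \left(168 + 144\right) = \left(4 + v\right) \frac{1}{2 v} 312 = \frac{4 + v}{2 v} 312 = \frac{156 \left(4 + v\right)}{v}$)
$\frac{1}{r{\left(\left(-10\right) \left(-5\right) \right)} + G{\left(233 \right)}} = \frac{1}{\left(\left(-10\right) \left(-5\right)\right)^{2} + \left(156 + \frac{624}{233}\right)} = \frac{1}{50^{2} + \left(156 + 624 \cdot \frac{1}{233}\right)} = \frac{1}{2500 + \left(156 + \frac{624}{233}\right)} = \frac{1}{2500 + \frac{36972}{233}} = \frac{1}{\frac{619472}{233}} = \frac{233}{619472}$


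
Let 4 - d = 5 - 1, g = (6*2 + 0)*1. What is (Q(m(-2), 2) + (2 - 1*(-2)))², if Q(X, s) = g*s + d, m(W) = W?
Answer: 784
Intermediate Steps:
g = 12 (g = (12 + 0)*1 = 12*1 = 12)
d = 0 (d = 4 - (5 - 1) = 4 - 1*4 = 4 - 4 = 0)
Q(X, s) = 12*s (Q(X, s) = 12*s + 0 = 12*s)
(Q(m(-2), 2) + (2 - 1*(-2)))² = (12*2 + (2 - 1*(-2)))² = (24 + (2 + 2))² = (24 + 4)² = 28² = 784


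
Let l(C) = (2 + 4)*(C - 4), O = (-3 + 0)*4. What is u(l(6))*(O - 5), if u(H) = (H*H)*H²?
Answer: -352512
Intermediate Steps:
O = -12 (O = -3*4 = -12)
l(C) = -24 + 6*C (l(C) = 6*(-4 + C) = -24 + 6*C)
u(H) = H⁴ (u(H) = H²*H² = H⁴)
u(l(6))*(O - 5) = (-24 + 6*6)⁴*(-12 - 5) = (-24 + 36)⁴*(-17) = 12⁴*(-17) = 20736*(-17) = -352512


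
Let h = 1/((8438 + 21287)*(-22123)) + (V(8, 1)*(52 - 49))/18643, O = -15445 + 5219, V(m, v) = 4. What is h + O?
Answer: -125368215248033193/12259751920525 ≈ -10226.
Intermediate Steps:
O = -10226
h = 7891255457/12259751920525 (h = 1/((8438 + 21287)*(-22123)) + (4*(52 - 49))/18643 = -1/22123/29725 + (4*3)*(1/18643) = (1/29725)*(-1/22123) + 12*(1/18643) = -1/657606175 + 12/18643 = 7891255457/12259751920525 ≈ 0.00064367)
h + O = 7891255457/12259751920525 - 10226 = -125368215248033193/12259751920525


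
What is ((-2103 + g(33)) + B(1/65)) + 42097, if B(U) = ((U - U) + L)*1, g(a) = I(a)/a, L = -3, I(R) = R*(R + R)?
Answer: 40057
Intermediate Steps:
I(R) = 2*R² (I(R) = R*(2*R) = 2*R²)
g(a) = 2*a (g(a) = (2*a²)/a = 2*a)
B(U) = -3 (B(U) = ((U - U) - 3)*1 = (0 - 3)*1 = -3*1 = -3)
((-2103 + g(33)) + B(1/65)) + 42097 = ((-2103 + 2*33) - 3) + 42097 = ((-2103 + 66) - 3) + 42097 = (-2037 - 3) + 42097 = -2040 + 42097 = 40057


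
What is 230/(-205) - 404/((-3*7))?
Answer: 15598/861 ≈ 18.116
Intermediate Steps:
230/(-205) - 404/((-3*7)) = 230*(-1/205) - 404/(-21) = -46/41 - 404*(-1/21) = -46/41 + 404/21 = 15598/861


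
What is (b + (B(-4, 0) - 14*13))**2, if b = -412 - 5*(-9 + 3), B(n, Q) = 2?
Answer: 315844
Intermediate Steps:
b = -382 (b = -412 - 5*(-6) = -412 + 30 = -382)
(b + (B(-4, 0) - 14*13))**2 = (-382 + (2 - 14*13))**2 = (-382 + (2 - 182))**2 = (-382 - 180)**2 = (-562)**2 = 315844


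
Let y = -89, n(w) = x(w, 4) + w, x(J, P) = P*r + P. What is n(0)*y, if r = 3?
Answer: -1424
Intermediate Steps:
x(J, P) = 4*P (x(J, P) = P*3 + P = 3*P + P = 4*P)
n(w) = 16 + w (n(w) = 4*4 + w = 16 + w)
n(0)*y = (16 + 0)*(-89) = 16*(-89) = -1424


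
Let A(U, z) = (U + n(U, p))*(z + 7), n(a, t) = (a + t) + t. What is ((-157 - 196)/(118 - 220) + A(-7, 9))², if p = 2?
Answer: 254945089/10404 ≈ 24505.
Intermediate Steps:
n(a, t) = a + 2*t
A(U, z) = (4 + 2*U)*(7 + z) (A(U, z) = (U + (U + 2*2))*(z + 7) = (U + (U + 4))*(7 + z) = (U + (4 + U))*(7 + z) = (4 + 2*U)*(7 + z))
((-157 - 196)/(118 - 220) + A(-7, 9))² = ((-157 - 196)/(118 - 220) + (28 + 14*(-7) - 7*9 + 9*(4 - 7)))² = (-353/(-102) + (28 - 98 - 63 + 9*(-3)))² = (-353*(-1/102) + (28 - 98 - 63 - 27))² = (353/102 - 160)² = (-15967/102)² = 254945089/10404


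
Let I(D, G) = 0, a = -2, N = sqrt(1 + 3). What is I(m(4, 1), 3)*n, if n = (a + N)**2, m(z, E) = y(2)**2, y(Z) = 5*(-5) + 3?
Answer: 0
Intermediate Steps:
y(Z) = -22 (y(Z) = -25 + 3 = -22)
N = 2 (N = sqrt(4) = 2)
m(z, E) = 484 (m(z, E) = (-22)**2 = 484)
n = 0 (n = (-2 + 2)**2 = 0**2 = 0)
I(m(4, 1), 3)*n = 0*0 = 0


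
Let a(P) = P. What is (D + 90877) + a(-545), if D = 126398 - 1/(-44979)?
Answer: 9748298671/44979 ≈ 2.1673e+5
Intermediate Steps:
D = 5685255643/44979 (D = 126398 - 1*(-1/44979) = 126398 + 1/44979 = 5685255643/44979 ≈ 1.2640e+5)
(D + 90877) + a(-545) = (5685255643/44979 + 90877) - 545 = 9772812226/44979 - 545 = 9748298671/44979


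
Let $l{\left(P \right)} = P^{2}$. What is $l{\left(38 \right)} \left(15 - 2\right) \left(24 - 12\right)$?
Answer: $225264$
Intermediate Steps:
$l{\left(38 \right)} \left(15 - 2\right) \left(24 - 12\right) = 38^{2} \left(15 - 2\right) \left(24 - 12\right) = 1444 \cdot 13 \cdot 12 = 1444 \cdot 156 = 225264$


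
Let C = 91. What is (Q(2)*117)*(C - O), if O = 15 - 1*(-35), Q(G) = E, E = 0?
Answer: 0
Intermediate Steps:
Q(G) = 0
O = 50 (O = 15 + 35 = 50)
(Q(2)*117)*(C - O) = (0*117)*(91 - 1*50) = 0*(91 - 50) = 0*41 = 0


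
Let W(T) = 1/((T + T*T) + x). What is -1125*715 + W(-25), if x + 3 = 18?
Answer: -494690624/615 ≈ -8.0438e+5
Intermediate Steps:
x = 15 (x = -3 + 18 = 15)
W(T) = 1/(15 + T + T**2) (W(T) = 1/((T + T*T) + 15) = 1/((T + T**2) + 15) = 1/(15 + T + T**2))
-1125*715 + W(-25) = -1125*715 + 1/(15 - 25 + (-25)**2) = -804375 + 1/(15 - 25 + 625) = -804375 + 1/615 = -494690624/615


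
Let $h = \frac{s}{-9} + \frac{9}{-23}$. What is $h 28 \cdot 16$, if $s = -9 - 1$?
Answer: $\frac{66752}{207} \approx 322.47$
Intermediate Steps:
$s = -10$ ($s = -9 - 1 = -10$)
$h = \frac{149}{207}$ ($h = - \frac{10}{-9} + \frac{9}{-23} = \left(-10\right) \left(- \frac{1}{9}\right) + 9 \left(- \frac{1}{23}\right) = \frac{10}{9} - \frac{9}{23} = \frac{149}{207} \approx 0.71981$)
$h 28 \cdot 16 = \frac{149}{207} \cdot 28 \cdot 16 = \frac{4172}{207} \cdot 16 = \frac{66752}{207}$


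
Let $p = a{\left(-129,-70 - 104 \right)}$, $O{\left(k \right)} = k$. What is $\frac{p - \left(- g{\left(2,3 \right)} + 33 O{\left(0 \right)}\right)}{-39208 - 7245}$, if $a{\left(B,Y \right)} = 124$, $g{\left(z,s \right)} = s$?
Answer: $- \frac{127}{46453} \approx -0.0027339$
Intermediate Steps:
$p = 124$
$\frac{p - \left(- g{\left(2,3 \right)} + 33 O{\left(0 \right)}\right)}{-39208 - 7245} = \frac{124 + \left(3 - 0\right)}{-39208 - 7245} = \frac{124 + \left(3 + 0\right)}{-46453} = \left(124 + 3\right) \left(- \frac{1}{46453}\right) = 127 \left(- \frac{1}{46453}\right) = - \frac{127}{46453}$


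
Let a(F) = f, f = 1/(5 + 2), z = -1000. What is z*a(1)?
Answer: -1000/7 ≈ -142.86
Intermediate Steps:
f = 1/7 ≈ 0.14286
a(F) = 1/7
z*a(1) = -1000*1/7 = -1000/7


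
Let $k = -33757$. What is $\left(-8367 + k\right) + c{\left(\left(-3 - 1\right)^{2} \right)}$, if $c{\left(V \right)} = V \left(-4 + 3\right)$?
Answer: $-42140$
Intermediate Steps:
$c{\left(V \right)} = - V$ ($c{\left(V \right)} = V \left(-1\right) = - V$)
$\left(-8367 + k\right) + c{\left(\left(-3 - 1\right)^{2} \right)} = \left(-8367 - 33757\right) - \left(-3 - 1\right)^{2} = -42124 - \left(-4\right)^{2} = -42124 - 16 = -42140$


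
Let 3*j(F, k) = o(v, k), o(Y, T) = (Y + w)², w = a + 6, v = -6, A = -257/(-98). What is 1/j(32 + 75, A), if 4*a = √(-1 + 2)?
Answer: 48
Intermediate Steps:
A = 257/98 (A = -257*(-1/98) = 257/98 ≈ 2.6224)
a = ¼ (a = √(-1 + 2)/4 = √1/4 = (¼)*1 = ¼ ≈ 0.25000)
w = 25/4 (w = ¼ + 6 = 25/4 ≈ 6.2500)
o(Y, T) = (25/4 + Y)² (o(Y, T) = (Y + 25/4)² = (25/4 + Y)²)
j(F, k) = 1/48 (j(F, k) = ((25 + 4*(-6))²/16)/3 = ((25 - 24)²/16)/3 = ((1/16)*1²)/3 = ((1/16)*1)/3 = (⅓)*(1/16) = 1/48)
1/j(32 + 75, A) = 1/(1/48) = 48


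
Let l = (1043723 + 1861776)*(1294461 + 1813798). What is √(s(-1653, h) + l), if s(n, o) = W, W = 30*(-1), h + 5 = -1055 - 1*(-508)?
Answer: √9031043416211 ≈ 3.0052e+6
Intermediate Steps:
h = -552 (h = -5 + (-1055 - 1*(-508)) = -5 + (-1055 + 508) = -5 - 547 = -552)
l = 9031043416241 (l = 2905499*3108259 = 9031043416241)
W = -30
s(n, o) = -30
√(s(-1653, h) + l) = √(-30 + 9031043416241) = √9031043416211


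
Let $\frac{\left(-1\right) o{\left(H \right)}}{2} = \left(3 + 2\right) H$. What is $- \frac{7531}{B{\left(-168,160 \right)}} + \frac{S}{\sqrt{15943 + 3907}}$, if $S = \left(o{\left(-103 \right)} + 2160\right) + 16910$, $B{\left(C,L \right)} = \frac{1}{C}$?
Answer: $1265208 + \frac{2010 \sqrt{794}}{397} \approx 1.2654 \cdot 10^{6}$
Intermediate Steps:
$o{\left(H \right)} = - 10 H$ ($o{\left(H \right)} = - 2 \left(3 + 2\right) H = - 2 \cdot 5 H = - 10 H$)
$S = 20100$ ($S = \left(\left(-10\right) \left(-103\right) + 2160\right) + 16910 = \left(1030 + 2160\right) + 16910 = 3190 + 16910 = 20100$)
$- \frac{7531}{B{\left(-168,160 \right)}} + \frac{S}{\sqrt{15943 + 3907}} = - \frac{7531}{\frac{1}{-168}} + \frac{20100}{\sqrt{15943 + 3907}} = - \frac{7531}{- \frac{1}{168}} + \frac{20100}{\sqrt{19850}} = \left(-7531\right) \left(-168\right) + \frac{20100}{5 \sqrt{794}} = 1265208 + 20100 \frac{\sqrt{794}}{3970} = 1265208 + \frac{2010 \sqrt{794}}{397}$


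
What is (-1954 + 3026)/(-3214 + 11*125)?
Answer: -1072/1839 ≈ -0.58293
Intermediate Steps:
(-1954 + 3026)/(-3214 + 11*125) = 1072/(-3214 + 1375) = 1072/(-1839) = 1072*(-1/1839) = -1072/1839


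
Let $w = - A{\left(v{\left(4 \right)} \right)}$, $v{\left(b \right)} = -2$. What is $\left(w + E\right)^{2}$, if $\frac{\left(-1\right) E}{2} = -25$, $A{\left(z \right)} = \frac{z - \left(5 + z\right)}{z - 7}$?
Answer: $\frac{198025}{81} \approx 2444.8$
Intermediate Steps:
$A{\left(z \right)} = - \frac{5}{-7 + z}$
$E = 50$ ($E = \left(-2\right) \left(-25\right) = 50$)
$w = - \frac{5}{9}$ ($w = - \frac{-5}{-7 - 2} = - \frac{-5}{-9} = - \frac{\left(-5\right) \left(-1\right)}{9} = \left(-1\right) \frac{5}{9} = - \frac{5}{9} \approx -0.55556$)
$\left(w + E\right)^{2} = \left(- \frac{5}{9} + 50\right)^{2} = \left(\frac{445}{9}\right)^{2} = \frac{198025}{81}$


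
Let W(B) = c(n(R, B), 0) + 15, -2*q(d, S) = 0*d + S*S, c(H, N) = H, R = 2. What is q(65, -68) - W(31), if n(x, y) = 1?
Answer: -2328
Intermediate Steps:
q(d, S) = -S²/2 (q(d, S) = -(0*d + S*S)/2 = -(0 + S²)/2 = -S²/2)
W(B) = 16 (W(B) = 1 + 15 = 16)
q(65, -68) - W(31) = -½*(-68)² - 1*16 = -½*4624 - 16 = -2312 - 16 = -2328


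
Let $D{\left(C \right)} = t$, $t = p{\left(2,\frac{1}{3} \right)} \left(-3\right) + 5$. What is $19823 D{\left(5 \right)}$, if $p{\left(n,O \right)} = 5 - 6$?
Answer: $158584$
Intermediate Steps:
$p{\left(n,O \right)} = -1$ ($p{\left(n,O \right)} = 5 - 6 = -1$)
$t = 8$ ($t = \left(-1\right) \left(-3\right) + 5 = 3 + 5 = 8$)
$D{\left(C \right)} = 8$
$19823 D{\left(5 \right)} = 19823 \cdot 8 = 158584$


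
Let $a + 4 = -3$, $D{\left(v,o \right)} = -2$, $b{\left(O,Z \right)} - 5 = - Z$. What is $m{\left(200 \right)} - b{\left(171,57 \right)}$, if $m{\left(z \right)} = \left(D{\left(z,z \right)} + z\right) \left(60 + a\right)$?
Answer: $10546$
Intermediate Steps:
$b{\left(O,Z \right)} = 5 - Z$
$a = -7$ ($a = -4 - 3 = -7$)
$m{\left(z \right)} = -106 + 53 z$ ($m{\left(z \right)} = \left(-2 + z\right) \left(60 - 7\right) = \left(-2 + z\right) 53 = -106 + 53 z$)
$m{\left(200 \right)} - b{\left(171,57 \right)} = \left(-106 + 53 \cdot 200\right) - \left(5 - 57\right) = \left(-106 + 10600\right) - \left(5 - 57\right) = 10494 - -52 = 10494 + 52 = 10546$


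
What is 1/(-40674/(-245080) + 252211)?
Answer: 122540/30905956277 ≈ 3.9649e-6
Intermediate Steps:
1/(-40674/(-245080) + 252211) = 1/(-40674*(-1/245080) + 252211) = 1/(20337/122540 + 252211) = 1/(30905956277/122540) = 122540/30905956277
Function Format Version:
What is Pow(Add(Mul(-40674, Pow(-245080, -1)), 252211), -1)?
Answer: Rational(122540, 30905956277) ≈ 3.9649e-6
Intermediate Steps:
Pow(Add(Mul(-40674, Pow(-245080, -1)), 252211), -1) = Pow(Add(Mul(-40674, Rational(-1, 245080)), 252211), -1) = Pow(Add(Rational(20337, 122540), 252211), -1) = Pow(Rational(30905956277, 122540), -1) = Rational(122540, 30905956277)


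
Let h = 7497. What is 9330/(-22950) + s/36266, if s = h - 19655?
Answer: -10289798/13871745 ≈ -0.74178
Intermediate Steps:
s = -12158 (s = 7497 - 19655 = -12158)
9330/(-22950) + s/36266 = 9330/(-22950) - 12158/36266 = 9330*(-1/22950) - 12158*1/36266 = -311/765 - 6079/18133 = -10289798/13871745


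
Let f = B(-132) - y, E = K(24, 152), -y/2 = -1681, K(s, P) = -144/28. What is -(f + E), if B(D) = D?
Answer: 24494/7 ≈ 3499.1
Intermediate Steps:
K(s, P) = -36/7 (K(s, P) = -144*1/28 = -36/7)
y = 3362 (y = -2*(-1681) = 3362)
E = -36/7 ≈ -5.1429
f = -3494 (f = -132 - 1*3362 = -132 - 3362 = -3494)
-(f + E) = -(-3494 - 36/7) = -1*(-24494/7) = 24494/7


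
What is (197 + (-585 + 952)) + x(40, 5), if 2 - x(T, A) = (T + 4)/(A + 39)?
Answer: 565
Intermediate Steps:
x(T, A) = 2 - (4 + T)/(39 + A) (x(T, A) = 2 - (T + 4)/(A + 39) = 2 - (4 + T)/(39 + A))
(197 + (-585 + 952)) + x(40, 5) = (197 + (-585 + 952)) + (74 - 1*40 + 2*5)/(39 + 5) = (197 + 367) + (74 - 40 + 10)/44 = 564 + (1/44)*44 = 564 + 1 = 565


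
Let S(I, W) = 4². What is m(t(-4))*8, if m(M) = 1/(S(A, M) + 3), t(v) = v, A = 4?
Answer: 8/19 ≈ 0.42105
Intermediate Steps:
S(I, W) = 16
m(M) = 1/19 (m(M) = 1/(16 + 3) = 1/19)
m(t(-4))*8 = (1/19)*8 = 8/19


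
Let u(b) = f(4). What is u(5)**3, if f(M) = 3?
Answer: 27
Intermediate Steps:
u(b) = 3
u(5)**3 = 3**3 = 27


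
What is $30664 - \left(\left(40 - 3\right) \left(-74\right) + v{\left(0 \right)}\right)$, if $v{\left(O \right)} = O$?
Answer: $33402$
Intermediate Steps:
$30664 - \left(\left(40 - 3\right) \left(-74\right) + v{\left(0 \right)}\right) = 30664 - \left(\left(40 - 3\right) \left(-74\right) + 0\right) = 30664 - \left(37 \left(-74\right) + 0\right) = 30664 - \left(-2738 + 0\right) = 30664 - -2738 = 30664 + 2738 = 33402$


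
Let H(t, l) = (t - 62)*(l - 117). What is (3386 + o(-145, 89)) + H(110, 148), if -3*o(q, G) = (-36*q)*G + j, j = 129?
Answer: -150029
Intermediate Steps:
o(q, G) = -43 + 12*G*q (o(q, G) = -((-36*q)*G + 129)/3 = -(-36*G*q + 129)/3 = -(129 - 36*G*q)/3 = -43 + 12*G*q)
H(t, l) = (-117 + l)*(-62 + t) (H(t, l) = (-62 + t)*(-117 + l) = (-117 + l)*(-62 + t))
(3386 + o(-145, 89)) + H(110, 148) = (3386 + (-43 + 12*89*(-145))) + (7254 - 117*110 - 62*148 + 148*110) = (3386 + (-43 - 154860)) + (7254 - 12870 - 9176 + 16280) = (3386 - 154903) + 1488 = -151517 + 1488 = -150029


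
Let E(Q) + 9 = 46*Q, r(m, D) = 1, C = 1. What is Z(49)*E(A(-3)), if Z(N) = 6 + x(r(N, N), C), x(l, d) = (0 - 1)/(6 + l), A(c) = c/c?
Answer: 1517/7 ≈ 216.71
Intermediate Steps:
A(c) = 1
E(Q) = -9 + 46*Q
x(l, d) = -1/(6 + l)
Z(N) = 41/7 (Z(N) = 6 - 1/(6 + 1) = 6 - 1/7 = 6 - 1*⅐ = 6 - ⅐ = 41/7)
Z(49)*E(A(-3)) = 41*(-9 + 46*1)/7 = 41*(-9 + 46)/7 = (41/7)*37 = 1517/7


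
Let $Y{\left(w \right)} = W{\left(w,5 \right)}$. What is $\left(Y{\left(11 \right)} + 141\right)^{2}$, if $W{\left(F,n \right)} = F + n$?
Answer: $24649$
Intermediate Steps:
$Y{\left(w \right)} = 5 + w$ ($Y{\left(w \right)} = w + 5 = 5 + w$)
$\left(Y{\left(11 \right)} + 141\right)^{2} = \left(\left(5 + 11\right) + 141\right)^{2} = \left(16 + 141\right)^{2} = 157^{2} = 24649$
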